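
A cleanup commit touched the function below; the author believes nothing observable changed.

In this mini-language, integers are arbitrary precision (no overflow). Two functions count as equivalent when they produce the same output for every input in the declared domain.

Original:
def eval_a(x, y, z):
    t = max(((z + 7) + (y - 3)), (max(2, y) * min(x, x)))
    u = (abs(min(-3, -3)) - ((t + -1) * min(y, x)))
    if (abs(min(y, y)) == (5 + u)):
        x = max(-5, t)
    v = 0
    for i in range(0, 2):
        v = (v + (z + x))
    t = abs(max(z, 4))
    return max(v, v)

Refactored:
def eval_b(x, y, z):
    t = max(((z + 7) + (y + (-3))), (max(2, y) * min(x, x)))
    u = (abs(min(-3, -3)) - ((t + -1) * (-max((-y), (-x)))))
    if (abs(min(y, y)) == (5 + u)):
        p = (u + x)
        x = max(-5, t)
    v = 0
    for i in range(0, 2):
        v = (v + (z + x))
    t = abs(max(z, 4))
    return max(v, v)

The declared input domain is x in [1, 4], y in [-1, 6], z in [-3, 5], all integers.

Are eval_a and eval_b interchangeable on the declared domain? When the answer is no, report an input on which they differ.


The two versions differ — the changes include statement counts differ; and arithmetic usage differs; and local variable names differ; and min/max/abs usage differs.
As a probe, take x=1, y=4, z=2: eval_a runs t=10, then u=-6, then (abs(min(y, y)) == (5 + u)) is false, then v=0, then (i=0), then v=3, then (i=1), then v=6, then t=4, then returns 6; eval_b runs t=10, then u=-6, then (abs(min(y, y)) == (5 + u)) is false, then v=0, then (i=0), then v=3, then (i=1), then v=6, then t=4, then returns 6; both end at 6.
Sweeping the whole domain (288 inputs) finds no disagreement.
verdict: equivalent


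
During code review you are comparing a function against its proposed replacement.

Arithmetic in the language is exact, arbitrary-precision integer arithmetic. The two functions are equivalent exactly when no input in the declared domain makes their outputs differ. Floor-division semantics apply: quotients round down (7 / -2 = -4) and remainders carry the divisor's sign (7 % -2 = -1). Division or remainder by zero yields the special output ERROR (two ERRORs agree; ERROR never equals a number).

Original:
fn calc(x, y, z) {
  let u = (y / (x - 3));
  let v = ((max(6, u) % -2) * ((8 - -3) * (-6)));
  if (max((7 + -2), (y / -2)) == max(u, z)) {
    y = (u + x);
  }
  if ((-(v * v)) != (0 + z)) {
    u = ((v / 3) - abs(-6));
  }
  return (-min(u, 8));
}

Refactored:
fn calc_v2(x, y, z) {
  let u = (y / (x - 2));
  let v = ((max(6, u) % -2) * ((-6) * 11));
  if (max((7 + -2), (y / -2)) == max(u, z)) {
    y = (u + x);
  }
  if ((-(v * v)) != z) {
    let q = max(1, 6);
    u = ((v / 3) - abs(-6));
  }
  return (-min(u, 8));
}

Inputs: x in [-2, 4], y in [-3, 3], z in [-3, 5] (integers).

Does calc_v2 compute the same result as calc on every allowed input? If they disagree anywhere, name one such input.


These are not equivalent — on x=-1, y=-3, z=0 the outputs split (0 vs -1).
calc: u becomes 0; next v becomes 0; next (max((7 + -2), (y / -2)) == max(u, z)) evaluates to false; next ((-(v * v)) != (0 + z)) evaluates to false; next final value 0
calc_v2: u becomes 1; next v becomes 0; next (max((7 + -2), (y / -2)) == max(u, z)) evaluates to false; next ((-(v * v)) != z) evaluates to false; next final value -1
verdict: not equivalent; witness: x=-1, y=-3, z=0


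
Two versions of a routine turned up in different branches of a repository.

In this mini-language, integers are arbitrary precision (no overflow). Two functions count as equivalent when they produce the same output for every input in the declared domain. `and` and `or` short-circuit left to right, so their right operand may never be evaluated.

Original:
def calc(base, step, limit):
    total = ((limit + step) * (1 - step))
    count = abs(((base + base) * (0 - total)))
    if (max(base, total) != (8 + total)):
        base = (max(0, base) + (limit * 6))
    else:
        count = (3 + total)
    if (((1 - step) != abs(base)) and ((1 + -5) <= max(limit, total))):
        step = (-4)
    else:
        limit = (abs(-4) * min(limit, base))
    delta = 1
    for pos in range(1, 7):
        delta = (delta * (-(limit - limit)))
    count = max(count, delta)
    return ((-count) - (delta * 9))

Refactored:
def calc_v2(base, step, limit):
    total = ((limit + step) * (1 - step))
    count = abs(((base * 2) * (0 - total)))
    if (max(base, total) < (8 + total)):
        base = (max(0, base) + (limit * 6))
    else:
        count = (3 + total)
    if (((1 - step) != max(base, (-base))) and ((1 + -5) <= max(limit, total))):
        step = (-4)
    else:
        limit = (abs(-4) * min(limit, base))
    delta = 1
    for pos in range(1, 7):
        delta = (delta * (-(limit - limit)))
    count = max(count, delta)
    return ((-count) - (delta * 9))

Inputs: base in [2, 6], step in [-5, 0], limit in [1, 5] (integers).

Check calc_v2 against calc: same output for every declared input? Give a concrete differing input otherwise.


The rewrite breaks on base=2, step=-5, limit=1, where the results are -96 and 0.
calc: total := -24 | count := 96 | (max(base, total) != (8 + total)): true | base := 8 | (((1 - step) != abs(base)) and ((1 + -5) <= max(limit, total))): true | step := -4 | delta := 1 | iter pos=1: | delta := 0 | iter pos=2: | delta := 0 | iter pos=3: | delta := 0 | iter pos=4: | delta := 0 | iter pos=5: | delta := 0 | iter pos=6: | delta := 0 | count := 96 | result -96
calc_v2: total := -24 | count := 96 | (max(base, total) < (8 + total)): false | count := -21 | (((1 - step) != max(base, (-base))) and ((1 + -5) <= max(limit, total))): true | step := -4 | delta := 1 | iter pos=1: | delta := 0 | iter pos=2: | delta := 0 | iter pos=3: | delta := 0 | iter pos=4: | delta := 0 | iter pos=5: | delta := 0 | iter pos=6: | delta := 0 | count := 0 | result 0
verdict: not equivalent; witness: base=2, step=-5, limit=1


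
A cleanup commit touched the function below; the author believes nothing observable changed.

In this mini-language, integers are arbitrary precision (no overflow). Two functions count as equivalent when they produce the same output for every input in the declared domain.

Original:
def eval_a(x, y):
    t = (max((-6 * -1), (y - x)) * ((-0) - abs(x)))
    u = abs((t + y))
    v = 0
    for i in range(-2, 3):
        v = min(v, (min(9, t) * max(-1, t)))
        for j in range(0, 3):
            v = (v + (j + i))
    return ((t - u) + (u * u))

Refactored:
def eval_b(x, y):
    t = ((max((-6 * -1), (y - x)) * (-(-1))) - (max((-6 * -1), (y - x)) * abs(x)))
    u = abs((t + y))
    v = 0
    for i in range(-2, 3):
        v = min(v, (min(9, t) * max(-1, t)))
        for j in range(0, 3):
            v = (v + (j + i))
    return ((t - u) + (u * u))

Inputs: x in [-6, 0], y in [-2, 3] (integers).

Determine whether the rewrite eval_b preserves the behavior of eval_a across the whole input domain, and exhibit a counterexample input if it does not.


Evaluate both at x=-6, y=-2.
eval_a: t=-36, then u=38, then v=0, then (i=-2), then v=0, then (j=0), then v=-2, then (j=1), then v=-3, then (j=2), then v=-3, then (i=-1), then v=-3, then (j=0), then v=-4, then (j=1), then v=-4, then (j=2), then v=-3, then (i=0), then v=-3, then (j=0), then v=-3, then (j=1), then v=-2, then (j=2), then v=0, then (i=1), then v=0, then (j=0), then v=1, then (j=1), then v=3, then (j=2), then v=6, then (i=2), then v=6, then (j=0), then v=8, then (j=1), then v=11, then (j=2), then v=15, then returns 1370
eval_b: t=-30, then u=32, then v=0, then (i=-2), then v=0, then (j=0), then v=-2, then (j=1), then v=-3, then (j=2), then v=-3, then (i=-1), then v=-3, then (j=0), then v=-4, then (j=1), then v=-4, then (j=2), then v=-3, then (i=0), then v=-3, then (j=0), then v=-3, then (j=1), then v=-2, then (j=2), then v=0, then (i=1), then v=0, then (j=0), then v=1, then (j=1), then v=3, then (j=2), then v=6, then (i=2), then v=6, then (j=0), then v=8, then (j=1), then v=11, then (j=2), then v=15, then returns 962
1370 != 962, so the rewrite changes behavior.
verdict: not equivalent; witness: x=-6, y=-2


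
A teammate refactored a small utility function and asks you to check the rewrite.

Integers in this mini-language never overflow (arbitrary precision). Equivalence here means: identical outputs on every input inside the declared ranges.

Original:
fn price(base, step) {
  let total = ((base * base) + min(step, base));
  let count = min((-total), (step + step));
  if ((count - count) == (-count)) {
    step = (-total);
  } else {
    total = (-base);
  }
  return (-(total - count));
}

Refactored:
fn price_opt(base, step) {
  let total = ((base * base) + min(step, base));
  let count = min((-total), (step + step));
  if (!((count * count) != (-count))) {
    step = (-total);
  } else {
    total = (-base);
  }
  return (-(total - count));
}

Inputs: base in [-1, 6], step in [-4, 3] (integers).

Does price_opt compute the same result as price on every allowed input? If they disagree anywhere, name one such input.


Evaluate both at base=1, step=0.
price: total=1, then count=-1, then ((count - count) == (-count)) is false, then total=-1, then returns 0
price_opt: total=1, then count=-1, then (!((count * count) != (-count))) is true, then step=-1, then returns -2
0 vs -2 — the two versions disagree here.
verdict: not equivalent; witness: base=1, step=0


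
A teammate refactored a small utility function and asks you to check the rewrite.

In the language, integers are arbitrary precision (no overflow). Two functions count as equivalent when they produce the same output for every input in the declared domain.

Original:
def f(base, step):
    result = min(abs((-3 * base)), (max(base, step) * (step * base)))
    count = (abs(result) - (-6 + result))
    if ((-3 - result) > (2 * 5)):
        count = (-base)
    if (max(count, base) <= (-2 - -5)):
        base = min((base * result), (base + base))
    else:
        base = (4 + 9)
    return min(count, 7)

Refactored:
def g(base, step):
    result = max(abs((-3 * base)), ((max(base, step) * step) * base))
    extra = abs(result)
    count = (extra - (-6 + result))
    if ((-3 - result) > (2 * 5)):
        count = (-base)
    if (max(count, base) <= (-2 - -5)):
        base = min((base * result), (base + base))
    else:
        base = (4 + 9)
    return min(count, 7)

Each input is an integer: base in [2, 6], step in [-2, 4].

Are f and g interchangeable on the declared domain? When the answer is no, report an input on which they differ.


Run the pair on base=2, step=-2.
f: result becomes -8; next count becomes 22; next ((-3 - result) > (2 * 5)) evaluates to false; next (max(count, base) <= (-2 - -5)) evaluates to false; next base becomes 13; next final value 7
g: result becomes 6; next extra becomes 6; next count becomes 6; next ((-3 - result) > (2 * 5)) evaluates to false; next (max(count, base) <= (-2 - -5)) evaluates to false; next base becomes 13; next final value 6
7 against 6: the behavior changed.
verdict: not equivalent; witness: base=2, step=-2


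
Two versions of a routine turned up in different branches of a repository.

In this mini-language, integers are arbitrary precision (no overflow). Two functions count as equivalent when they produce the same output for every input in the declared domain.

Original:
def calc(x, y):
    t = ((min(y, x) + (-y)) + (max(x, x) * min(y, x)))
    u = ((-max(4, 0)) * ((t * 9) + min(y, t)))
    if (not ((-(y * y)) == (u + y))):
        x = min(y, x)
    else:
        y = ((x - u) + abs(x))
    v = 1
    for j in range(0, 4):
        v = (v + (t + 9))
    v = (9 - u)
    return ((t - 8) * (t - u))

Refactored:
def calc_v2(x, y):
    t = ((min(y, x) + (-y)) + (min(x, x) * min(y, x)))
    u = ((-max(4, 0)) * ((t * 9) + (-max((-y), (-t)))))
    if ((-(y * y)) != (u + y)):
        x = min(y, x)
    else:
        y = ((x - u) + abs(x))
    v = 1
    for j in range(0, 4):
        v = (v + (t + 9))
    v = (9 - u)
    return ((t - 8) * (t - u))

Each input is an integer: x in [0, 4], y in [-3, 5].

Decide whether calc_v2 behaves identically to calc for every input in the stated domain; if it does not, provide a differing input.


The edit looks behavioral (`max(x, x)` became `min(x, x)`), but over these ranges it never changes the outcome.
Tracing x=1, y=1: calc: t becomes 1; next u becomes -40; next (not ((-(y * y)) == (u + y))) evaluates to true; next x becomes 1; next v becomes 1; next at j=0:; next v becomes 11; next at j=1:; next v becomes 21; next at j=2:; next v becomes 31; next at j=3:; next v becomes 41; next v becomes 49; next final value -287 | calc_v2: t becomes 1; next u becomes -40; next ((-(y * y)) != (u + y)) evaluates to true; next x becomes 1; next v becomes 1; next at j=0:; next v becomes 11; next at j=1:; next v becomes 21; next at j=2:; next v becomes 31; next at j=3:; next v becomes 41; next v becomes 49; next final value -287 — matching result -287.
Checked all 45 inputs in the declared domain: the outputs agree on every one.
verdict: equivalent


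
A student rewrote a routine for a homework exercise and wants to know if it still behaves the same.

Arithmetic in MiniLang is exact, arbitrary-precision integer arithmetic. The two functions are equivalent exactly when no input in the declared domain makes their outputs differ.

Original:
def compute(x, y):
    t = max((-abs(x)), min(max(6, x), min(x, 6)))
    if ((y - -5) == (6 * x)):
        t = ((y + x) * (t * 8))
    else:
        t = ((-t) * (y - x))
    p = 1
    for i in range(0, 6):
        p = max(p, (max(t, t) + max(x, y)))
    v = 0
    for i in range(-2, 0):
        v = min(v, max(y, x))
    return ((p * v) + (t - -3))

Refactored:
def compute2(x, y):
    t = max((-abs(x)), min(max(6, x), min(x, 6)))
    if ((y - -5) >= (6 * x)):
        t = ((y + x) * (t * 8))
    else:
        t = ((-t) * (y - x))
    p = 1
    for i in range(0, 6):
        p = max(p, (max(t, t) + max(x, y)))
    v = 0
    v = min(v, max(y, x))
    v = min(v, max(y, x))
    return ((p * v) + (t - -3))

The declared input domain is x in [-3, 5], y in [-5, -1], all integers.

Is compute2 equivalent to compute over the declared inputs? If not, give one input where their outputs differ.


Input x=-3, y=-5: -6 from compute versus -372 from compute2.
verdict: not equivalent; witness: x=-3, y=-5


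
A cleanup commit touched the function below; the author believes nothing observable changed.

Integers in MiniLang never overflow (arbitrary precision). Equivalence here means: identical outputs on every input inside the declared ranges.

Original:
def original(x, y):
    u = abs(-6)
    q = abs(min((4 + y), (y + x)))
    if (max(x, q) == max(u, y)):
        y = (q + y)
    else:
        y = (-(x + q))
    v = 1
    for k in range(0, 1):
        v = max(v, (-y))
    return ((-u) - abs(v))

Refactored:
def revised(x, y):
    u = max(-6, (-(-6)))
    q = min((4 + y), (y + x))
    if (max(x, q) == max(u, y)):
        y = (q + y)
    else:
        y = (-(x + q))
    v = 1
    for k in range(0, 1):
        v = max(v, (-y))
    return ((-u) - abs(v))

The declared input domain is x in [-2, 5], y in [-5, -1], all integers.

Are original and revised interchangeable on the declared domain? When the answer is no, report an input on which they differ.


Try x=-2, y=-5.
original: u=6, then q=7, then (max(x, q) == max(u, y)) is false, then y=-5, then v=1, then (k=0), then v=5, then returns -11
revised: u=6, then q=-7, then (max(x, q) == max(u, y)) is false, then y=9, then v=1, then (k=0), then v=1, then returns -7
-11 vs -7 — the two versions disagree here.
verdict: not equivalent; witness: x=-2, y=-5


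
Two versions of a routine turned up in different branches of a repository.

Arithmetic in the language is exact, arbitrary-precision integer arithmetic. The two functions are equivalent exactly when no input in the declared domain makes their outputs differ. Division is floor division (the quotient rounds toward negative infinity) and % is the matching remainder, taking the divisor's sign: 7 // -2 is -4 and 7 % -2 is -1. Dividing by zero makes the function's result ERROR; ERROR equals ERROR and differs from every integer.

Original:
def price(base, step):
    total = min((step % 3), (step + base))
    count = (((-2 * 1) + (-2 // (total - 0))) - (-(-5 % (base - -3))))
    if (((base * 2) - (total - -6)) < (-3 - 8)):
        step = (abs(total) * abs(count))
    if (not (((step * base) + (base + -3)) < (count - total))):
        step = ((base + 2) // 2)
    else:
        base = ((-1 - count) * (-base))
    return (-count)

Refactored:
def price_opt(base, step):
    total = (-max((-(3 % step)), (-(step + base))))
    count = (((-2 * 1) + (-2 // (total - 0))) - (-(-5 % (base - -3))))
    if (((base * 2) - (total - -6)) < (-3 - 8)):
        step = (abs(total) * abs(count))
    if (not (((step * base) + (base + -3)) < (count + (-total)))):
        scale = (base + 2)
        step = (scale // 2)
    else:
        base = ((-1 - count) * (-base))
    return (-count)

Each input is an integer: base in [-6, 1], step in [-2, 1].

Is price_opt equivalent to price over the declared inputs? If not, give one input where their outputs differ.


Run the pair on base=-6, step=0.
price: total=-6, then count=-4, then (((base * 2) - (total - -6)) < (-3 - 8)) is true, then step=24, then (not (((step * base) + (base + -3)) < (count - total))) is false, then base=18, then returns 4
price_opt: a zero divisor aborts: ERROR
4 and ERROR differ, so these are not the same function on this domain.
verdict: not equivalent; witness: base=-6, step=0


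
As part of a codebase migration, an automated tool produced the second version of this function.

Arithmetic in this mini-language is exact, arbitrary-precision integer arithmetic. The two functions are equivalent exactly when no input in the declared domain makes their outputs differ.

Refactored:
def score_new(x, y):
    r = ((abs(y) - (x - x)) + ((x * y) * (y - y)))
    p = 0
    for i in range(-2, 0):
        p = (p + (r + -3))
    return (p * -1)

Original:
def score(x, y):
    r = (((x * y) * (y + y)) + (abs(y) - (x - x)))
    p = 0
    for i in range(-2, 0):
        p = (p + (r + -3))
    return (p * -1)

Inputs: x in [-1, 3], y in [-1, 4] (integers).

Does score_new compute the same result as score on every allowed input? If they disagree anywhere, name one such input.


Evaluate both at x=-1, y=-1.
score: r := -1 | p := 0 | iter i=-2: | p := -4 | iter i=-1: | p := -8 | result 8
score_new: r := 1 | p := 0 | iter i=-2: | p := -2 | iter i=-1: | p := -4 | result 4
8 vs 4 — the two versions disagree here.
verdict: not equivalent; witness: x=-1, y=-1


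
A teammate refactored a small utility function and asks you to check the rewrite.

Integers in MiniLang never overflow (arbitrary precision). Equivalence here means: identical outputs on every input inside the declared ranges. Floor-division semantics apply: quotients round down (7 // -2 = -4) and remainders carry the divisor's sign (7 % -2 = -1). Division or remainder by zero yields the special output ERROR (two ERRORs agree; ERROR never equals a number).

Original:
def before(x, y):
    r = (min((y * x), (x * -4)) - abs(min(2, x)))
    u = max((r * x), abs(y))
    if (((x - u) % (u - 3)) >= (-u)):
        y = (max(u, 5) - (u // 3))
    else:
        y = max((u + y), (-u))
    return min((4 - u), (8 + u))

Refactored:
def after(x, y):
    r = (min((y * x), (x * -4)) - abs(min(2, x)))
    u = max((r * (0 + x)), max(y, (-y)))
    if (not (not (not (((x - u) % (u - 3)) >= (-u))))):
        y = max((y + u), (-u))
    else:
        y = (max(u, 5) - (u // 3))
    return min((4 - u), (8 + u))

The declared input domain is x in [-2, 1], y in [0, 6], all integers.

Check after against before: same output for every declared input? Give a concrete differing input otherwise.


The two versions differ — the changes include arithmetic usage differs; constant usage differs; boolean connective usage differs; min/max/abs usage differs.
One worked example (x=0, y=1) — before: r becomes 0; next u becomes 1; next (((x - u) % (u - 3)) >= (-u)) evaluates to true; next y becomes 5; next final value 3; after: r becomes 0; next u becomes 1; next (not (not (not (((x - u) % (u - 3)) >= (-u))))) evaluates to false; next y becomes 5; next final value 3; agreement on 3.
Checked all 28 inputs in the declared domain: the outputs agree on every one.
verdict: equivalent


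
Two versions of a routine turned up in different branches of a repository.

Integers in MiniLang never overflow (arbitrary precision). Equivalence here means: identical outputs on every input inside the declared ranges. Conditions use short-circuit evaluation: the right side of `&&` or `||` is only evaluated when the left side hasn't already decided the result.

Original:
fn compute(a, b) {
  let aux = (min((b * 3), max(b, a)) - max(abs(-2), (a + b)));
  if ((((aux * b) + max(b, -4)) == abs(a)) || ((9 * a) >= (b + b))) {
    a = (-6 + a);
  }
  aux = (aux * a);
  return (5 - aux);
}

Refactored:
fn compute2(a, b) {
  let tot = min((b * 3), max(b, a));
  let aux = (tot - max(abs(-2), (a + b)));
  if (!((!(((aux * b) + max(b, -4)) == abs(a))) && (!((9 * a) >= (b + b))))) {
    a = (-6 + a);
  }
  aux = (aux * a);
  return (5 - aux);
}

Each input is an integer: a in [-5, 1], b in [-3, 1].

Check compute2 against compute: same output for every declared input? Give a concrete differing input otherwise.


Changes here: boolean connective usage differs, plus local variable names differ, plus statement counts differ; the full 35-point sweep finds no disagreement.
verdict: equivalent


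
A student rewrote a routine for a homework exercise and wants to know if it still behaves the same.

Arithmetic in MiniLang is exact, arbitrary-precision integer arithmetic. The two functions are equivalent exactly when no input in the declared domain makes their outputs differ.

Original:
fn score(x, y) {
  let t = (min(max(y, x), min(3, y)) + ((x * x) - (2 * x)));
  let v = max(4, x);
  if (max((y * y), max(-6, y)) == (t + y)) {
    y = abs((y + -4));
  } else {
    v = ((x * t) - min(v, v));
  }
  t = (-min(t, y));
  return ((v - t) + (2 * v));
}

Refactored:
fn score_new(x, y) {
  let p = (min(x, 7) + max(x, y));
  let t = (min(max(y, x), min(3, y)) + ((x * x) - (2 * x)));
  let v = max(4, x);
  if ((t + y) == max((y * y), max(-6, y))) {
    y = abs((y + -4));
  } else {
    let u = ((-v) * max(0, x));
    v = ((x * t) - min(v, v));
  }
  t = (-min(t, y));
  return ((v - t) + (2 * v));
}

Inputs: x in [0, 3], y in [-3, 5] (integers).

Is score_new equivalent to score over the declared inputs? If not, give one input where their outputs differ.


Behavior is preserved: although local variable names differ, plus statement counts differ, plus arithmetic usage differs, plus min/max/abs usage differs, plus constant usage differs, the outputs never diverge.
As a probe, take x=2, y=4: score runs t = 3; v = 4; (max((y * y), max(-6, y)) == (t + y)) -> false; v = 2; t = -3; return 9; score_new runs p = 6; t = 3; v = 4; ((t + y) == max((y * y), max(-6, y))) -> false; u = -8; v = 2; t = -3; return 9; both end at 9.
An exhaustive pass over the 36 declared inputs shows identical outputs.
verdict: equivalent


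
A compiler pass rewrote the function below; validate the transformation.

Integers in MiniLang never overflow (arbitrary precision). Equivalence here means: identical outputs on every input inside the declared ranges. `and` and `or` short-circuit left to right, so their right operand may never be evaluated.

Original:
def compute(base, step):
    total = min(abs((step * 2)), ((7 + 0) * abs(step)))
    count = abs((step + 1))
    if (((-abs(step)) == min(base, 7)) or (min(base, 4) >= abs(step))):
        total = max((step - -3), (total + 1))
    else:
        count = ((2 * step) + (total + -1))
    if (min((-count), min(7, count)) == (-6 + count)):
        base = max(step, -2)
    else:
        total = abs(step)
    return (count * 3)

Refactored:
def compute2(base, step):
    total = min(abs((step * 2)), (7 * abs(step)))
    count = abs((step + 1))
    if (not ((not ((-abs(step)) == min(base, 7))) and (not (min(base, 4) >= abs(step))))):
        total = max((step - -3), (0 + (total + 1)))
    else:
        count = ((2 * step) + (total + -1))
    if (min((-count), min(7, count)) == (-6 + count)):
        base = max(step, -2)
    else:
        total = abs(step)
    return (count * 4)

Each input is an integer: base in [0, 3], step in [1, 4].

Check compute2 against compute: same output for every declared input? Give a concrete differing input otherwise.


Run the pair on base=0, step=1.
compute: total becomes 2; next count becomes 2; next (((-abs(step)) == min(base, 7)) or (min(base, 4) >= abs(step))) evaluates to false; next count becomes 3; next (min((-count), min(7, count)) == (-6 + count)) evaluates to true; next base becomes 1; next final value 9
compute2: total becomes 2; next count becomes 2; next (not ((not ((-abs(step)) == min(base, 7))) and (not (min(base, 4) >= abs(step))))) evaluates to false; next count becomes 3; next (min((-count), min(7, count)) == (-6 + count)) evaluates to true; next base becomes 1; next final value 12
9 against 12: the behavior changed.
verdict: not equivalent; witness: base=0, step=1


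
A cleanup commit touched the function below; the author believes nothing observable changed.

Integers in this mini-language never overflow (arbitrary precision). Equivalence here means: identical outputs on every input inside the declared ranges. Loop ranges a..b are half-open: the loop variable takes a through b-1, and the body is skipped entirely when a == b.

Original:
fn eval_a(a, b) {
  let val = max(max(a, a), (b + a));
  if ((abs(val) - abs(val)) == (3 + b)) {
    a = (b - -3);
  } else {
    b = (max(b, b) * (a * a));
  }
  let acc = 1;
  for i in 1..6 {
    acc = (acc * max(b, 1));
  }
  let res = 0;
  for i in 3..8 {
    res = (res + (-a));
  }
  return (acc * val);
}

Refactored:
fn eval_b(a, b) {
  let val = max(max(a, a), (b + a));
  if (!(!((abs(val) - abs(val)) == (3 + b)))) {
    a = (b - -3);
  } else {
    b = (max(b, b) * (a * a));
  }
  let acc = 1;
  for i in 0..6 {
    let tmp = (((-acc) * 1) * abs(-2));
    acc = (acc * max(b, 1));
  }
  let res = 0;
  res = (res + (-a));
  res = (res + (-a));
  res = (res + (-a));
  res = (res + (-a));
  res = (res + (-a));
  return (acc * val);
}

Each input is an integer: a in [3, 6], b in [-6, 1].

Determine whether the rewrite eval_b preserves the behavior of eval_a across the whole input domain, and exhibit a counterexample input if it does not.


On input a=3, b=1, eval_a returns 236196 while eval_b returns 2125764.
verdict: not equivalent; witness: a=3, b=1


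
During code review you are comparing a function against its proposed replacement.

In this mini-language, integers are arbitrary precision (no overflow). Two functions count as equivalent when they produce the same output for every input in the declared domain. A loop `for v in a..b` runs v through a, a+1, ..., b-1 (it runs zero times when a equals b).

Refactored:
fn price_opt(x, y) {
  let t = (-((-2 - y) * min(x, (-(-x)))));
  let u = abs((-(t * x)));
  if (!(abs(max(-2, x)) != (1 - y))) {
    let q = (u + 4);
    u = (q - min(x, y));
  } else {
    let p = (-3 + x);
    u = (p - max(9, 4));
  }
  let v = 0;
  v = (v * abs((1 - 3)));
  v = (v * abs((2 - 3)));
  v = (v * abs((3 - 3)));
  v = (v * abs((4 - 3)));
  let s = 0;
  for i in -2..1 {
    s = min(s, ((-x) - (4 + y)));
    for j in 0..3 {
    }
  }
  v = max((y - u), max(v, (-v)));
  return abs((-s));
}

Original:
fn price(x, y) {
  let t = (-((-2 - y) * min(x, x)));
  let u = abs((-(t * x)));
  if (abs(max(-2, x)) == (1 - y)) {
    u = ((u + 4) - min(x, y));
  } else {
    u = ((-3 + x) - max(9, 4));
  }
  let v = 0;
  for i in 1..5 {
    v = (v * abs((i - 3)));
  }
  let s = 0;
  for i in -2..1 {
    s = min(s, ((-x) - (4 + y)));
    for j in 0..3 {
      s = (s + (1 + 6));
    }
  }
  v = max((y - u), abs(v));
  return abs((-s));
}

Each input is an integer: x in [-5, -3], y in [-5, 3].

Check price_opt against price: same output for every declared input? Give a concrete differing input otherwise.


x=-5, y=-5 yields 27 from price but 0 from price_opt.
verdict: not equivalent; witness: x=-5, y=-5


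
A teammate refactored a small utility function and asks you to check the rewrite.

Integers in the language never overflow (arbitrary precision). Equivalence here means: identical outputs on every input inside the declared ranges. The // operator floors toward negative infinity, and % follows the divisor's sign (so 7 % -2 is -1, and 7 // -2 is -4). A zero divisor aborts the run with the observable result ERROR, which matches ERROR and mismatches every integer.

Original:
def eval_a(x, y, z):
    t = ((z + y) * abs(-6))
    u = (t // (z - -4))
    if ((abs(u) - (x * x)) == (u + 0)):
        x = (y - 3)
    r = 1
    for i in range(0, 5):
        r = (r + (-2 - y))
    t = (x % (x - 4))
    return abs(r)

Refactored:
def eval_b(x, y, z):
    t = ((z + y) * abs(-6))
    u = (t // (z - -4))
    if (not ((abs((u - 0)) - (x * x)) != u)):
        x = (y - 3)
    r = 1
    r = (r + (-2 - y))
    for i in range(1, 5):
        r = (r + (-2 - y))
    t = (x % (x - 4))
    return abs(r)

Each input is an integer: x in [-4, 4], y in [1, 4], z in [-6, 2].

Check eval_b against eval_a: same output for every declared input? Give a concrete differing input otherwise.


Changes here: boolean connective usage differs; also statement counts differ; also comparison usage differs; also constant usage differs; also loop structure differs; also arithmetic usage differs; the full 324-point sweep finds no disagreement.
verdict: equivalent


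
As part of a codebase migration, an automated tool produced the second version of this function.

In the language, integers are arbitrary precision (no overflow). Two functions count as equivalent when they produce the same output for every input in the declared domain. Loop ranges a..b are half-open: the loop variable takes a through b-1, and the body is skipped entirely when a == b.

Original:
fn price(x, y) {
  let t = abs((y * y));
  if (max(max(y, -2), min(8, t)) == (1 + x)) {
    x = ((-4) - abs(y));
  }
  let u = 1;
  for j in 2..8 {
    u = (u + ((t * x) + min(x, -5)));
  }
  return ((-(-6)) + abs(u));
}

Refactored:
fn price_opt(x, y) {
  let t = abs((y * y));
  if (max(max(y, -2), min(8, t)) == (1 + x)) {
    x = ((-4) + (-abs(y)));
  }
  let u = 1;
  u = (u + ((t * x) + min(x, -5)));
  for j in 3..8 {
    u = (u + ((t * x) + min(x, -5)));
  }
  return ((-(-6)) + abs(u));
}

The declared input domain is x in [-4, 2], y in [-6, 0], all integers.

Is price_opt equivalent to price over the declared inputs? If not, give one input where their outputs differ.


Although loop structure differs; also arithmetic usage differs; also constant usage differs; also statement counts differ; also min/max/abs usage differs, 49/49 inputs agree.
verdict: equivalent


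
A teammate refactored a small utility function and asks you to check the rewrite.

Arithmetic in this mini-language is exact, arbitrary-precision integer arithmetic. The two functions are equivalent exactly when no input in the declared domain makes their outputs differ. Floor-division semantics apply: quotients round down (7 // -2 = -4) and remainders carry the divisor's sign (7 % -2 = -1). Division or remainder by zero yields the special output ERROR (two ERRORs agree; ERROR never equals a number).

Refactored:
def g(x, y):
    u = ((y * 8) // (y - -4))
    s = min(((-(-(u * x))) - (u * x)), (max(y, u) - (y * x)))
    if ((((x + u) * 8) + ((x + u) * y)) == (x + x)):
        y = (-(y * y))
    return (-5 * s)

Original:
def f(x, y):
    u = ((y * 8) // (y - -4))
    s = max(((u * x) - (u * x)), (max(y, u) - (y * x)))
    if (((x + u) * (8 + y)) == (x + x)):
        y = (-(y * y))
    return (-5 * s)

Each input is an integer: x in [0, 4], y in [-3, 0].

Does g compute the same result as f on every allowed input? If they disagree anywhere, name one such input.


At x=0, y=-3: f gives 0, g gives 15.
verdict: not equivalent; witness: x=0, y=-3


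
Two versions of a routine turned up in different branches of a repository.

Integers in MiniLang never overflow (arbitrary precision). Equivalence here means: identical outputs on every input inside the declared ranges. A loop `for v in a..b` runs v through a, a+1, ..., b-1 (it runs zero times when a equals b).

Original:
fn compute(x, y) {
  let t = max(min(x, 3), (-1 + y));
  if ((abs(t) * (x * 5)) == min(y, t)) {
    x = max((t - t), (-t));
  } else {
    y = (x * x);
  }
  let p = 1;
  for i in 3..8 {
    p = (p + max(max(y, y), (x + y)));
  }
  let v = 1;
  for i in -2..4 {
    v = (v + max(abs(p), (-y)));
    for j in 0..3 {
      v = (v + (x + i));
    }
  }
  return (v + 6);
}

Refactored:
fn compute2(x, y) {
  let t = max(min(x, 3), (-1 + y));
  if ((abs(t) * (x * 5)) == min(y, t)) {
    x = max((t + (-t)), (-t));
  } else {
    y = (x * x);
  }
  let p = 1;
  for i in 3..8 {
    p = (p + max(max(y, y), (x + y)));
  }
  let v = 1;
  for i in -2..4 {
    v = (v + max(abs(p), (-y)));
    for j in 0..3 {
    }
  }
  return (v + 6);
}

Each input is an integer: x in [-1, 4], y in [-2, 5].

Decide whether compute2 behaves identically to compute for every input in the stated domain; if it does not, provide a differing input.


Input x=-1, y=-2: 34 from compute versus 43 from compute2.
verdict: not equivalent; witness: x=-1, y=-2


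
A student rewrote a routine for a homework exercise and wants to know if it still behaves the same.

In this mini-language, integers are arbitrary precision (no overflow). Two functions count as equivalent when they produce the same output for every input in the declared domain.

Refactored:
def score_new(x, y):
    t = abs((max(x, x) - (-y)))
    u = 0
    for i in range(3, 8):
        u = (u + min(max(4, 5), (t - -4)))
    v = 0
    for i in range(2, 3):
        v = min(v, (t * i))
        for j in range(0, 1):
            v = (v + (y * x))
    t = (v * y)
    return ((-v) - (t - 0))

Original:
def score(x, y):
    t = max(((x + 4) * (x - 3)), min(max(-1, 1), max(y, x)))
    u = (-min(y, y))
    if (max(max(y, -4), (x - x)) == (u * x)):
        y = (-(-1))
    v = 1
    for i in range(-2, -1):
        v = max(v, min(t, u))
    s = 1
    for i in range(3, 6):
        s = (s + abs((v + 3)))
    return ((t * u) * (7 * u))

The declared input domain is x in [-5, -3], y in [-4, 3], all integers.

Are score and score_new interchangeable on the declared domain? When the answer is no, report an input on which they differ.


Not equivalent: x=-5, y=-4 separates them (896 vs 60).
score: t=8, then u=4, then (max(max(y, -4), (x - x)) == (u * x)) is false, then v=1, then (i=-2), then v=4, then s=1, then (i=3), then s=8, then (i=4), then s=15, then (i=5), then s=22, then returns 896
score_new: t=9, then u=0, then (i=3), then u=5, then (i=4), then u=10, then (i=5), then u=15, then (i=6), then u=20, then (i=7), then u=25, then v=0, then (i=2), then v=0, then (j=0), then v=20, then t=-80, then returns 60
verdict: not equivalent; witness: x=-5, y=-4


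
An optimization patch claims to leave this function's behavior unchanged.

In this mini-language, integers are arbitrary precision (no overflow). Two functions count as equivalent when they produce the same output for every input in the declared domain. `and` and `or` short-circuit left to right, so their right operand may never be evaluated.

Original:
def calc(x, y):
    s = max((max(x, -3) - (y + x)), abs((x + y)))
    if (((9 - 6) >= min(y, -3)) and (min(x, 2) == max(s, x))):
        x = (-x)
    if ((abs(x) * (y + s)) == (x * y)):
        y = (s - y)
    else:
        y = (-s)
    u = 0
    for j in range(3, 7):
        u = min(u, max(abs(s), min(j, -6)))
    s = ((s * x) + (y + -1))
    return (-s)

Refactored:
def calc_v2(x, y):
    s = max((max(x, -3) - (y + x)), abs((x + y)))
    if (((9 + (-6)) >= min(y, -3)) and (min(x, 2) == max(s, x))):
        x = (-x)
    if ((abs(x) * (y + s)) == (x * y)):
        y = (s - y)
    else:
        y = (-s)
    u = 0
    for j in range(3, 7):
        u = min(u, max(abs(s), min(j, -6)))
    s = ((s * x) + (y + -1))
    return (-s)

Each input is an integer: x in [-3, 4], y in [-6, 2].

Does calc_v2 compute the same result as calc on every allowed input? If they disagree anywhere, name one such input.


Equivalent — the differences include arithmetic usage differs, yet no declared input distinguishes the two.
Tracing x=-3, y=-4: calc: s := 7 | (((9 - 6) >= min(y, -3)) and (min(x, 2) == max(s, x))): false | ((abs(x) * (y + s)) == (x * y)): false | y := -7 | u := 0 | iter j=3: | u := 0 | iter j=4: | u := 0 | iter j=5: | u := 0 | iter j=6: | u := 0 | s := -29 | result 29 | calc_v2: s := 7 | (((9 + (-6)) >= min(y, -3)) and (min(x, 2) == max(s, x))): false | ((abs(x) * (y + s)) == (x * y)): false | y := -7 | u := 0 | iter j=3: | u := 0 | iter j=4: | u := 0 | iter j=5: | u := 0 | iter j=6: | u := 0 | s := -29 | result 29 — matching result 29.
Across all 72 domain points the two functions coincide.
verdict: equivalent


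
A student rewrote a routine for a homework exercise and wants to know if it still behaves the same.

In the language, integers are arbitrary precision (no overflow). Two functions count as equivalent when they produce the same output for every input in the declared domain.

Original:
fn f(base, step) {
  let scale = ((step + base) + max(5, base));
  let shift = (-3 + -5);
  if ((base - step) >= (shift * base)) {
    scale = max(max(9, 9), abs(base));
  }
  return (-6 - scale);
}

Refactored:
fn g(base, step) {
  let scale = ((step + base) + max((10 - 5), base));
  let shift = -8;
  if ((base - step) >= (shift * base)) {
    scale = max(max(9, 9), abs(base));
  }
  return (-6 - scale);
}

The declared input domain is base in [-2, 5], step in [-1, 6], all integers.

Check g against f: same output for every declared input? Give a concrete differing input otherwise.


Side by side, the visible changes include: arithmetic usage differs; and constant usage differs.
Tracing base=-2, step=4: f: scale = 7; shift = -8; ((base - step) >= (shift * base)) -> false; return -13 | g: scale = 7; shift = -8; ((base - step) >= (shift * base)) -> false; return -13 — matching result -13.
Sweeping the whole domain (64 inputs) finds no disagreement.
verdict: equivalent


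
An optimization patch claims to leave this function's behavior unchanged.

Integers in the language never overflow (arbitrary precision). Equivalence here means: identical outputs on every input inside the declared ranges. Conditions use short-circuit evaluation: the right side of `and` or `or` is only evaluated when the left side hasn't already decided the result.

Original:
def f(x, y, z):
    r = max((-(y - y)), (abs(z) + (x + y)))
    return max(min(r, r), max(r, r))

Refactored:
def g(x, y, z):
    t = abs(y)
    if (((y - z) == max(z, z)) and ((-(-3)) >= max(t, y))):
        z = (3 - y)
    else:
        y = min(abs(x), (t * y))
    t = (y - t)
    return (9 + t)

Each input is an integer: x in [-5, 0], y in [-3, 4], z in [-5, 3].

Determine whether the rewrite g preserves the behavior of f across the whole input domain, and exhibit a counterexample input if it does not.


Consider the input x=-5, y=-3, z=-5.
f: r := 0 | result 0
g: t := 3 | (((y - z) == max(z, z)) and ((-(-3)) >= max(t, y))): false | y := -9 | t := -12 | result -3
0 != -3, so the rewrite changes behavior.
verdict: not equivalent; witness: x=-5, y=-3, z=-5


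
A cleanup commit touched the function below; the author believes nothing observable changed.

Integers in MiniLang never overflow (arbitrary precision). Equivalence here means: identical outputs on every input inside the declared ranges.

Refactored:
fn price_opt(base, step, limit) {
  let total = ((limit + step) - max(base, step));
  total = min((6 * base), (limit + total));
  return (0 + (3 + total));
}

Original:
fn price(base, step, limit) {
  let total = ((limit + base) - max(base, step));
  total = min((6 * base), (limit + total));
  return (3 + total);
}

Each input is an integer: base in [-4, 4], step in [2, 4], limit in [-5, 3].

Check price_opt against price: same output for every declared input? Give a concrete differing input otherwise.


At base=-2, step=2, limit=-5: price gives -11, price_opt gives -9.
verdict: not equivalent; witness: base=-2, step=2, limit=-5
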